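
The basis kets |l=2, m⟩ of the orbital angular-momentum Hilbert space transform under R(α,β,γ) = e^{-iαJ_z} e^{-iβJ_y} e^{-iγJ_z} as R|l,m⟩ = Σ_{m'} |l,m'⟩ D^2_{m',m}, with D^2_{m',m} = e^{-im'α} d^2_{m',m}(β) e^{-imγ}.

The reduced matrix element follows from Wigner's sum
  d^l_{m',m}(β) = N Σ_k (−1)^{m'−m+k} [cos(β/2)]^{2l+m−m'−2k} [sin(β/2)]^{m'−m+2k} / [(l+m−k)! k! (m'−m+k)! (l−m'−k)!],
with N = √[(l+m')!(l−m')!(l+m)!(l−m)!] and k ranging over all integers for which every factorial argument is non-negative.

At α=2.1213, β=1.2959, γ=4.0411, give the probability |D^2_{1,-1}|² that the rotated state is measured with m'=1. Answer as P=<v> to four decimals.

First d^2_{1,-1}(β=1.2959), then the phase factors e^{-i(1)α} and e^{-i(-1)γ}:
c=cos(1.2959/2)=0.797323, s=sin(1.2959/2)=0.603553; N=√[6·1·1·6]=6.000000
k∈{0,1} keeps every argument non-negative
  k=0: (−1)^2·6.0000/(2)·0.7973^2·0.6036^2 = +0.694737
  k=1: (−1)^3·6.0000/(6)·0.7973^0·0.6036^4 = -0.132697
d^2_{1,-1}(1.2959) = +0.694737 -0.132697 = +0.562040
|D^2_{1,-1}|² = |d^2_{1,-1}(β)|² = (+0.562040)² = 0.315889 (the z-rotation phases have unit modulus)

P=0.3159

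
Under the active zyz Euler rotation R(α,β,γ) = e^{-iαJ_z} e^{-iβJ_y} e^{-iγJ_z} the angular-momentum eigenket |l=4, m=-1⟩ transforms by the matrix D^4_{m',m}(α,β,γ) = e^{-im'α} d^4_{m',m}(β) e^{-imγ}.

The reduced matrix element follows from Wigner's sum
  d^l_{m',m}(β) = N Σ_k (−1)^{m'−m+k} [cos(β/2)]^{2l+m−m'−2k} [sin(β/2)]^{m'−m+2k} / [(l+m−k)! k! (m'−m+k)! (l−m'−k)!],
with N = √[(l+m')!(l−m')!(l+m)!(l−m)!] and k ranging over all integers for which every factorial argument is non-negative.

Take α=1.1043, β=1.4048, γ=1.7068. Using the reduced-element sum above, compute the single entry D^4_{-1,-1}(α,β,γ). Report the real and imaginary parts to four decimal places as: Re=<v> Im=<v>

First d^4_{-1,-1}(β=1.4048), then the phase factors e^{-i(-1)α} and e^{-i(-1)γ}:
With c≡cos(β/2)=0.763294 and s≡sin(β/2)=0.646051, N=[6·120·6·120]^{1/2}=720.000000
k∈{0,1,2,3} keeps every argument non-negative
  k=0: (−1)^0·720.0000/(720)·0.7633^8·0.6461^0 = +0.115222
  k=1: (−1)^1·720.0000/(48)·0.7633^6·0.6461^2 = -1.238158
  k=2: (−1)^2·720.0000/(24)·0.7633^4·0.6461^4 = +1.774013
  k=3: (−1)^3·720.0000/(72)·0.7633^2·0.6461^6 = -0.423629
d^4_{-1,-1}(1.4048) = +0.115222 -1.238158 +1.774013 -0.423629 = +0.227447
Phases: e^{-i·(-1)·1.1043}=+0.449760+0.893150i, e^{-i·(-1)·1.7068}=-0.135585+0.990766i ⇒ D=-0.215138+0.073809i

Re=-0.2151 Im=0.0738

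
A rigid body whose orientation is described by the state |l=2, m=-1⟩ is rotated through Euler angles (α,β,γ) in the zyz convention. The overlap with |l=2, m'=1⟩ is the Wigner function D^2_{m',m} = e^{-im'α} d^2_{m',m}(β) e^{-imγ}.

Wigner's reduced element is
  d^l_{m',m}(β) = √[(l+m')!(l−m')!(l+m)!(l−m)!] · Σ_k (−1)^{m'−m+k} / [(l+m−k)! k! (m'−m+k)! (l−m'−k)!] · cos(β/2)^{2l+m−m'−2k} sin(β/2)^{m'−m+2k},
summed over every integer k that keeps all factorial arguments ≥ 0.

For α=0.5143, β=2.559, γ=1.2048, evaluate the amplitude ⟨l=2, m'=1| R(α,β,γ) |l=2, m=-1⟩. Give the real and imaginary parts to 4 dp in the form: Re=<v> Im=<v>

D^2_{1,-1}(0.5143,2.559,1.2048) = e^{-i·1·0.5143}·d^2_{1,-1}(2.559)·e^{-i·-1·1.2048}. Compute d first:
c=cos(2.559/2)=0.287194, s=sin(2.559/2)=0.957872; N=√[6·1·1·6]=6.000000
Admissible k: 0..1 (factorial args all ≥0)
  k=0: (−1)^2·6.0000/(2)·0.2872^2·0.9579^2 = +0.227032
  k=1: (−1)^3·6.0000/(6)·0.2872^0·0.9579^4 = -0.841842
d^2_{1,-1}(2.559) = +0.227032 -0.841842 = -0.614810
D = (+0.870637-0.491926i)·(-0.614810)·(+0.357880+0.933768i) = -0.473974-0.391586i

Re=-0.4740 Im=-0.3916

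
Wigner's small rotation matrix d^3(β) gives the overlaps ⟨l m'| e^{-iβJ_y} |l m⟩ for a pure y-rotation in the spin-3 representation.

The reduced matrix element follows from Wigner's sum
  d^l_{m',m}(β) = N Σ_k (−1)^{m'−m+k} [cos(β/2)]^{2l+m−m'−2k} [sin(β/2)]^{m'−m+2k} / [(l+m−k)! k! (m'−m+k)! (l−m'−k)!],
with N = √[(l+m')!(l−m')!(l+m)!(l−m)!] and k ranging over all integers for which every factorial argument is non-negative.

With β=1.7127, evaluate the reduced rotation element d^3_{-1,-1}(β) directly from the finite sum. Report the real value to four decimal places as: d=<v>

d^3_{-1,-1}(β=1.7127) via Wigner's sum:
Half-angle: c=0.655199, s=0.755456. N=√(2·24·2·24)=48.000000
Admissible k: 0..2 (factorial args all ≥0)
  k=0: (−1)^0·48.0000/(48)·0.6552^6·0.7555^0 = +0.079112
  k=1: (−1)^1·48.0000/(6)·0.6552^4·0.7555^2 = -0.841399
  k=2: (−1)^2·48.0000/(8)·0.6552^2·0.7555^4 = +0.838948
d^3_{-1,-1}(1.7127) = +0.079112 -0.841399 +0.838948 = +0.076660

d=0.0767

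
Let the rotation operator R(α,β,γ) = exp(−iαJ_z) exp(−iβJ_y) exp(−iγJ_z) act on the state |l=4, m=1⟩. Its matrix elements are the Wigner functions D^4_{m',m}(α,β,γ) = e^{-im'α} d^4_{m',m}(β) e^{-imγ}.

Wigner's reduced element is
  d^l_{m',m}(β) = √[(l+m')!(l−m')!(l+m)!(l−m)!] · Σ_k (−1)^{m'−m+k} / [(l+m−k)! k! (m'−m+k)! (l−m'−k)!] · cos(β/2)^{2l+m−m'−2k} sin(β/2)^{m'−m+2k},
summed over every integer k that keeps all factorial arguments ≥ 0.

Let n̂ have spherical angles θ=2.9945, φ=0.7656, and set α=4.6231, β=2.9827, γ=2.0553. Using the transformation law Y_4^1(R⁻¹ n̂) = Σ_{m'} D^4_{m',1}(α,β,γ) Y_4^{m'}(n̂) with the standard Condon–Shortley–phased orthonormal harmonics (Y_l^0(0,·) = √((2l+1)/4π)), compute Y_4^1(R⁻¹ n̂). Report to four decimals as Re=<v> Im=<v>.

Re=0.0603 Im=0.4371

Need the full column D^4_{m',1} for m'=−4..4 at α=4.6231, β=2.9827, γ=2.0553.
cos(β/2)=0.079363, sin(β/2)=0.996846
d^4_{-4,1}: single k=5 term ⇒ +0.003682;  D = -0.002746-0.002453i
d^4_{-3,1}: k∈[4..5] ⇒ +0.000518 -0.049054 = -0.048536;  D = -0.035434+0.033168i
d^4_{-2,1}: k∈[3..5] ⇒ +0.000044 -0.010438 +0.329343 = +0.318950;  D = +0.196329+0.251364i
d^4_{-1,1}: k∈[2..5] ⇒ +0.000002 -0.001175 +0.092703 -0.975043 = -0.883513;  D = +0.742017-0.479590i
d^4_{0,1}: k∈[1..4] ⇒ +0.000000 -0.000084 +0.013203 -0.347158 = -0.334040;  D = +0.155585+0.295594i
d^4_{1,1}: k∈[0..3] ⇒ +0.000000 -0.000004 +0.001175 -0.061802 = -0.060630;  D = -0.055957+0.023343i
d^4_{2,1}: k∈[0..2] ⇒ -0.000000 +0.000066 -0.006958 = -0.006892;  D = -0.002076-0.006572i
d^4_{3,1}: k∈[0..1] ⇒ +0.000002 -0.000518 = -0.000516;  D = +0.000504-0.000111i
d^4_{4,1}: single k=0 term ⇒ -0.000023;  D = +0.000003+0.000023i
Y_4^{m'}(θ=2.9945,φ=0.7656) and Σ D·Y over m':
  (-0.0027-0.0025i)·(-0.0002-0.0000i)  (-0.0354+0.0332i)·(+0.0026+0.0029i)  (+0.1963+0.2514i)·(+0.0017-0.0420i)  (+0.7420-0.4796i)·(-0.1904+0.1830i)  (+0.1556+0.2956i)·(+0.7571+0.0000i)  (-0.0560+0.0233i)·(+0.1904+0.1830i)  (-0.0021-0.0066i)·(+0.0017+0.0420i)  (+0.0005-0.0001i)·(-0.0026+0.0029i)  (+0.0000+0.0000i)·(-0.0002+0.0000i)
Y_4^1(R⁻¹ n̂) = +0.060336+0.437122i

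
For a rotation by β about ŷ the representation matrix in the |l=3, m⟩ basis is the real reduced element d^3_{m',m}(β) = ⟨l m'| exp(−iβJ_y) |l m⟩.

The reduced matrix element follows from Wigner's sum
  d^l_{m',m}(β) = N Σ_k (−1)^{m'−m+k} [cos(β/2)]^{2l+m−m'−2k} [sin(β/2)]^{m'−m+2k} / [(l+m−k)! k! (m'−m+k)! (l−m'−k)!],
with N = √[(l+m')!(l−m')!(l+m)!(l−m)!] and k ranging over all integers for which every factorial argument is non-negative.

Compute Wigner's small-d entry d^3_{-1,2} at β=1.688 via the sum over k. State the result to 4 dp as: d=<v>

d^3_{-1,2}(β=1.688) via Wigner's sum:
Half-angle: c=0.664479, s=0.747307. N=√(2·24·120·1)=75.894664
The bounds max(0,m−m')=3 and min(l+m,l−m')=4 give 2 terms
  k=3: (−1)^0·75.8947/(12)·0.6645^3·0.7473^3 = +0.774410
  k=4: (−1)^1·75.8947/(24)·0.6645^1·0.7473^5 = -0.489752
d^3_{-1,2}(1.688) = +0.774410 -0.489752 = +0.284657

d=0.2847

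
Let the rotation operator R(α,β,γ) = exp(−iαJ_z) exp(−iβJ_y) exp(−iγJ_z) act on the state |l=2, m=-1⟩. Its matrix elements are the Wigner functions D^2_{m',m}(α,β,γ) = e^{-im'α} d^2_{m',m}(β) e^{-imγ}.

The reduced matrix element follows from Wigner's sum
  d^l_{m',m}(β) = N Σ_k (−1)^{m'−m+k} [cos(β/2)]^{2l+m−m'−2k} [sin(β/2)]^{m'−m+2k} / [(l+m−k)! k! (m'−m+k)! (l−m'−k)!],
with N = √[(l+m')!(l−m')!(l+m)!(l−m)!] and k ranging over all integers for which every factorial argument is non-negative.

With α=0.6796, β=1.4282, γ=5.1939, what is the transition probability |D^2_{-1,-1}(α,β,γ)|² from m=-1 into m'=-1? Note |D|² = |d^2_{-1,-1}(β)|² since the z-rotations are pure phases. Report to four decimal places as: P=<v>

P=0.1671

Split into d^2_{-1,-1}(β=1.4282) × two z-phases.
c=cos(1.4282/2)=0.755683, s=sin(1.4282/2)=0.654938; N=√[1·6·1·6]=6.000000
k∈{0,1} keeps every argument non-negative
  k=0: (−1)^0·6.0000/(6)·0.7557^4·0.6549^0 = +0.326106
  k=1: (−1)^1·6.0000/(2)·0.7557^2·0.6549^2 = -0.734853
d^2_{-1,-1}(1.4282) = +0.326106 -0.734853 = -0.408747
|D^2_{-1,-1}|² = |d^2_{-1,-1}(β)|² = (-0.408747)² = 0.167074 (the z-rotation phases have unit modulus)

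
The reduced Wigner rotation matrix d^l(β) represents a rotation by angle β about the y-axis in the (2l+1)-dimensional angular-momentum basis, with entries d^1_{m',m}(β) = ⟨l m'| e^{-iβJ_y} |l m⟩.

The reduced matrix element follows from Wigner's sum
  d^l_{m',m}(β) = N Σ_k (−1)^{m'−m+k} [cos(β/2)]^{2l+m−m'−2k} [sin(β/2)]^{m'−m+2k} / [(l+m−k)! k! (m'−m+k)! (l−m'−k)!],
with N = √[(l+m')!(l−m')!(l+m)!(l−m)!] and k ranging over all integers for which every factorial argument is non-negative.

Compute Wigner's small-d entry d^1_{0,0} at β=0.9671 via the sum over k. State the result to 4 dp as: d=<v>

d=0.5677

d^1_{0,0}(β=0.9671) via Wigner's sum:
Half-angle: c=0.885350, s=0.464925. N=√(1·1·1·1)=1.000000
Admissible k: 0..1 (factorial args all ≥0)
  k=0: (−1)^0·1.0000/(1)·0.8854^2·0.4649^0 = +0.783845
  k=1: (−1)^1·1.0000/(1)·0.8854^0·0.4649^2 = -0.216155
d^1_{0,0}(0.9671) = +0.783845 -0.216155 = +0.567689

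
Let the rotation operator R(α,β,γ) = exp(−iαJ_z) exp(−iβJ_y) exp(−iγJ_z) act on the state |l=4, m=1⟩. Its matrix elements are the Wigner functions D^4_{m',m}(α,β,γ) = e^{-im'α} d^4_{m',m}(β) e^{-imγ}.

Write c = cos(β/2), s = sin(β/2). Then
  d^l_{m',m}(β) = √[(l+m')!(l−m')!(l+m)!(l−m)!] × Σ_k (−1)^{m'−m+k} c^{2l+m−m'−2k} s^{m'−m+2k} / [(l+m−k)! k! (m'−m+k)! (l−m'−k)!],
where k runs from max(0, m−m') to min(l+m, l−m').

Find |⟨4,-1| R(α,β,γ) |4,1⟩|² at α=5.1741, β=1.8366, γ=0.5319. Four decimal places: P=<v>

P=0.0058

Split into d^4_{-1,1}(β=1.8366) × two z-phases.
Half-angle: c=0.607172, s=0.794571. N=√(6·120·120·6)=720.000000
Admissible k: 2..5 (factorial args all ≥0)
  k=2: (−1)^0·720.0000/(72)·0.6072^6·0.7946^2 = +0.316326
  k=3: (−1)^1·720.0000/(24)·0.6072^4·0.7946^4 = -1.625165
  k=4: (−1)^2·720.0000/(48)·0.6072^2·0.7946^6 = +1.391584
  k=5: (−1)^3·720.0000/(720)·0.6072^0·0.7946^8 = -0.158877
d^4_{-1,1}(1.8366) = +0.316326 -1.625165 +1.391584 -0.158877 = -0.076132
|D^4_{-1,1}|² = |d^4_{-1,1}(β)|² = (-0.076132)² = 0.005796 (the z-rotation phases have unit modulus)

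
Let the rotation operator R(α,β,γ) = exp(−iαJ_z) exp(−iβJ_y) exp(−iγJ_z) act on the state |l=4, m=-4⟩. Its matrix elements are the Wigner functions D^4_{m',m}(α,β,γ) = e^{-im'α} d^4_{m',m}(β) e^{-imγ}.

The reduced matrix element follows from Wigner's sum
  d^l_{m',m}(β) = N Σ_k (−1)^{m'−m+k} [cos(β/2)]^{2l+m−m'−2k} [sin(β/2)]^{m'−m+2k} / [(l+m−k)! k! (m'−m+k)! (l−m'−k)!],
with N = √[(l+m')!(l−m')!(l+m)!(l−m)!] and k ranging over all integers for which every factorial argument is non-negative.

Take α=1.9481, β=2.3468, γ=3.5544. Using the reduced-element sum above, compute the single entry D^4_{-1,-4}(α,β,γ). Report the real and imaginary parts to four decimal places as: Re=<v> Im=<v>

Split into d^4_{-1,-4}(β=2.3468) × two z-phases.
c=cos(2.3468/2)=0.387019, s=sin(2.3468/2)=0.922072; N=√[6·120·1·40320]=5387.986637
k∈{0} keeps every argument non-negative
  k=0: (−1)^3·5387.9866/(720)·0.3870^5·0.9221^3 = -0.050939
d^4_{-1,-4}(2.3468) = -0.050939
Phases: e^{-i·(-1)·1.9481}=-0.368415+0.929661i, e^{-i·(-4)·3.5544}=-0.080346+0.996767i ⇒ D=+0.045695+0.022511i

Re=0.0457 Im=0.0225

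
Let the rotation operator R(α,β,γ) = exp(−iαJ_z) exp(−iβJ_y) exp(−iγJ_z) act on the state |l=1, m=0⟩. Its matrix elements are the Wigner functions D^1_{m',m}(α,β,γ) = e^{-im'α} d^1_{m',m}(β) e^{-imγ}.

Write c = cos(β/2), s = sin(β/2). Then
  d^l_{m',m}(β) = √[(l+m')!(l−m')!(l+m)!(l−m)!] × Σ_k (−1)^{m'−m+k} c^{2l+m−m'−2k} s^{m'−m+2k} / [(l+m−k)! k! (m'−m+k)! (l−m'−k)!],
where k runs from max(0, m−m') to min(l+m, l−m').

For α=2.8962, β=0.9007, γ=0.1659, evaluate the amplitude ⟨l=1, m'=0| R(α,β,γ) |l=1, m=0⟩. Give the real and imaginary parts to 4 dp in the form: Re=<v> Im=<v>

Re=0.6211 Im=0.0000

First d^1_{0,0}(β=0.9007), then the phase factors e^{-i(0)α} and e^{-i(0)γ}:
c=cos(0.9007/2)=0.900295, s=sin(0.9007/2)=0.435281; N=√[1·1·1·1]=1.000000
k: max(0,(0)−(0))=0 … min(1+(0),1−(0))=1
  k=0: (−1)^0·1.0000/(1)·0.9003^2·0.4353^0 = +0.810531
  k=1: (−1)^1·1.0000/(1)·0.9003^0·0.4353^2 = -0.189469
d^1_{0,0}(0.9007) = +0.810531 -0.189469 = +0.621061
Attach z-rotation phases: D = e^{-i(0)(2.8962)}·(+0.621061)·e^{-i(0)(0.1659)} = +0.621061+0.000000i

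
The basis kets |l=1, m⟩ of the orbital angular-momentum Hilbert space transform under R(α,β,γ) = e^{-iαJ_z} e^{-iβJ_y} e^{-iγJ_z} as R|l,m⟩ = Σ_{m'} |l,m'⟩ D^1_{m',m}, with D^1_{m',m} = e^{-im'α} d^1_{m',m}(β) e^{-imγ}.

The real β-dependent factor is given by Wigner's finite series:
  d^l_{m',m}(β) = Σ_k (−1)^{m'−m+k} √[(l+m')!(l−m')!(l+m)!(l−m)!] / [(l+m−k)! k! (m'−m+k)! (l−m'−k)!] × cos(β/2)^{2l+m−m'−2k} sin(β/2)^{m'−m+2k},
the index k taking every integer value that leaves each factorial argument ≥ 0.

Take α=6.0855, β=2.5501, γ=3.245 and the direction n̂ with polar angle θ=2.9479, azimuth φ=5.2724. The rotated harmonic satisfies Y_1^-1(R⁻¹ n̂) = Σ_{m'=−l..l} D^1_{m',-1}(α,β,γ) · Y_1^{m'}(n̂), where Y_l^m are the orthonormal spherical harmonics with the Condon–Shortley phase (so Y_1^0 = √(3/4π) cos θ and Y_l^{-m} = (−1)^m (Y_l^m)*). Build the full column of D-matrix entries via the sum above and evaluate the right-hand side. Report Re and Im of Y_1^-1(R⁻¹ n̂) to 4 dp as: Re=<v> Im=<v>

Re=-0.1453 Im=-0.0636

Need the full column D^1_{m',-1} for m'=−1..1 at α=6.0855, β=2.5501, γ=3.245.
cos(β/2)=0.291454, sin(β/2)=0.956585
d^1_{-1,-1}: single k=0 term ⇒ +0.084945;  D = -0.084568+0.007997i
d^1_{0,-1}: single k=0 term ⇒ -0.394283;  D = +0.392177+0.040699i
d^1_{1,-1}: single k=0 term ⇒ +0.915055;  D = -0.873889-0.271372i
Y_1^{m'}(θ=2.9479,φ=5.2724) and Σ D·Y over m':
  (-0.0846+0.0080i)·(+0.0353+0.0563i)  (+0.3922+0.0407i)·(-0.4795+0.0000i)  (-0.8739-0.2714i)·(-0.0353+0.0563i)
Y_1^-1(R⁻¹ n̂) = -0.145313-0.063648i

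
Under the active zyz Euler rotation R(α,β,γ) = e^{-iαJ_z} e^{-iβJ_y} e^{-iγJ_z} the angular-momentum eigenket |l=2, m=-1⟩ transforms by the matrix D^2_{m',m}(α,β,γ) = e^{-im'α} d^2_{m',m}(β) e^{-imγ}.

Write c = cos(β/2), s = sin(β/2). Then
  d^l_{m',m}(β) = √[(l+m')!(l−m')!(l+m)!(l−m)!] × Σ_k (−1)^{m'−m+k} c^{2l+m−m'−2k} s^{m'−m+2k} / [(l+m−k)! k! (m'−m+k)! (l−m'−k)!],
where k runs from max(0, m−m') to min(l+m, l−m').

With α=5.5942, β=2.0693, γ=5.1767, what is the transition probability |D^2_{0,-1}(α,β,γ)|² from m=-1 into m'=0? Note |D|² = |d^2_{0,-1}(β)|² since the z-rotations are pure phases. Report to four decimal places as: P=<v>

P=0.2645

D^2_{0,-1}(5.5942,2.0693,5.1767) = e^{-i·0·5.5942}·d^2_{0,-1}(2.0693)·e^{-i·-1·5.1767}. Compute d first:
With c≡cos(β/2)=0.510827 and s≡sin(β/2)=0.859684, N=[2·2·1·6]^{1/2}=4.898979
The bounds max(0,m−m')=0 and min(l+m,l−m')=1 give 2 terms
  k=0: (−1)^1·4.8990/(2)·0.5108^3·0.8597^1 = -0.280695
  k=1: (−1)^2·4.8990/(2)·0.5108^1·0.8597^3 = +0.794997
d^2_{0,-1}(2.0693) = -0.280695 +0.794997 = +0.514301
|D^2_{0,-1}|² = |d^2_{0,-1}(β)|² = (+0.514301)² = 0.264506 (the z-rotation phases have unit modulus)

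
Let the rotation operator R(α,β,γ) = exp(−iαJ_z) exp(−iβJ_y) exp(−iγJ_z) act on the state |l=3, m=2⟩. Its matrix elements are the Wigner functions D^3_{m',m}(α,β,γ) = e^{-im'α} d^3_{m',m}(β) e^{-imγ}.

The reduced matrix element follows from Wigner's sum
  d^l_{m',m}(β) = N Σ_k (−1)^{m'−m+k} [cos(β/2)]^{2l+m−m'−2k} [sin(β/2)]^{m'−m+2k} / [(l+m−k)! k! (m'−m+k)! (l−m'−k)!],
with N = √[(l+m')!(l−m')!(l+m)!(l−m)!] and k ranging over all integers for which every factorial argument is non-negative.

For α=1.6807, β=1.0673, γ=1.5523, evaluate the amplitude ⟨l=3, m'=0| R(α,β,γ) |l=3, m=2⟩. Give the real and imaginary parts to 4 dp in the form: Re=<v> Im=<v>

D^3_{0,2}(1.6807,1.0673,1.5523) = e^{-i·0·1.6807}·d^3_{0,2}(1.0673)·e^{-i·2·1.5523}. Compute d first:
With c≡cos(β/2)=0.860956 and s≡sin(β/2)=0.508679, N=[6·6·120·1]^{1/2}=65.726707
The bounds max(0,m−m')=2 and min(l+m,l−m')=3 give 2 terms
  k=2: (−1)^0·65.7267/(12)·0.8610^4·0.5087^2 = +0.778705
  k=3: (−1)^1·65.7267/(12)·0.8610^2·0.5087^4 = -0.271831
d^3_{0,2}(1.0673) = +0.778705 -0.271831 = +0.506874
D = (+1.000000+0.000000i)·(+0.506874)·(-0.999316-0.036984i) = -0.506527-0.018746i

Re=-0.5065 Im=-0.0187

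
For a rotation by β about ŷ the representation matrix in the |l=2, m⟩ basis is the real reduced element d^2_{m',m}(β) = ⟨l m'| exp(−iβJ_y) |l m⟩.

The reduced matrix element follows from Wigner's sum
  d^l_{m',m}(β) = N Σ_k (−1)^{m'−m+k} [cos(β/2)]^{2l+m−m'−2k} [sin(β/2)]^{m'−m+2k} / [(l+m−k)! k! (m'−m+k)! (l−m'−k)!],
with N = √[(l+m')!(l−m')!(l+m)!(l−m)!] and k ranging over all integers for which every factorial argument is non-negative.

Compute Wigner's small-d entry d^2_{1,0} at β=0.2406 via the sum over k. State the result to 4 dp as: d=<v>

d^2_{1,0}(β=0.2406) via Wigner's sum:
With c≡cos(β/2)=0.992773 and s≡sin(β/2)=0.120010, N=[6·1·2·2]^{1/2}=4.898979
The bounds max(0,m−m')=0 and min(l+m,l−m')=1 give 2 terms
  k=0: (−1)^1·4.8990/(2)·0.9928^3·0.1200^1 = -0.287636
  k=1: (−1)^2·4.8990/(2)·0.9928^1·0.1200^3 = +0.004203
d^2_{1,0}(0.2406) = -0.287636 +0.004203 = -0.283432

d=-0.2834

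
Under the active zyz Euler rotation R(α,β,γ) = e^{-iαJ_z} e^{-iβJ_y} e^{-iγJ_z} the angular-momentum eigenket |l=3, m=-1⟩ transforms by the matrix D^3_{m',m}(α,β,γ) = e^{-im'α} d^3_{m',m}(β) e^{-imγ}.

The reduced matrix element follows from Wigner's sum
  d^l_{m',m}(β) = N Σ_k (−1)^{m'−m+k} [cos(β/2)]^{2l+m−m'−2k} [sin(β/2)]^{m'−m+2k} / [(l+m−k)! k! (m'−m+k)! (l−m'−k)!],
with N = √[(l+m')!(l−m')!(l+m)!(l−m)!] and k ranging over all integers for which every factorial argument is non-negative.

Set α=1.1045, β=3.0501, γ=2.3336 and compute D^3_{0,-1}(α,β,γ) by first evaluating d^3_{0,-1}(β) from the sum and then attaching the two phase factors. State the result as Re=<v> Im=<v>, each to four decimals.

Re=0.1082 Im=-0.1132

Split into d^3_{0,-1}(β=3.0501) × two z-phases.
With c≡cos(β/2)=0.045730 and s≡sin(β/2)=0.998954, N=[6·6·2·24]^{1/2}=41.569219
Admissible k: 0..2 (factorial args all ≥0)
  k=0: (−1)^1·41.5692/(12)·0.0457^5·0.9990^1 = -0.000001
  k=1: (−1)^2·41.5692/(4)·0.0457^3·0.9990^3 = +0.000991
  k=2: (−1)^3·41.5692/(12)·0.0457^1·0.9990^5 = -0.157588
d^3_{0,-1}(3.0501) = -0.000001 +0.000991 -0.157588 = -0.156598
Phases: e^{-i·(0)·1.1045}=+1.000000+0.000000i, e^{-i·(-1)·2.3336}=-0.690951+0.722902i ⇒ D=+0.108201-0.113205i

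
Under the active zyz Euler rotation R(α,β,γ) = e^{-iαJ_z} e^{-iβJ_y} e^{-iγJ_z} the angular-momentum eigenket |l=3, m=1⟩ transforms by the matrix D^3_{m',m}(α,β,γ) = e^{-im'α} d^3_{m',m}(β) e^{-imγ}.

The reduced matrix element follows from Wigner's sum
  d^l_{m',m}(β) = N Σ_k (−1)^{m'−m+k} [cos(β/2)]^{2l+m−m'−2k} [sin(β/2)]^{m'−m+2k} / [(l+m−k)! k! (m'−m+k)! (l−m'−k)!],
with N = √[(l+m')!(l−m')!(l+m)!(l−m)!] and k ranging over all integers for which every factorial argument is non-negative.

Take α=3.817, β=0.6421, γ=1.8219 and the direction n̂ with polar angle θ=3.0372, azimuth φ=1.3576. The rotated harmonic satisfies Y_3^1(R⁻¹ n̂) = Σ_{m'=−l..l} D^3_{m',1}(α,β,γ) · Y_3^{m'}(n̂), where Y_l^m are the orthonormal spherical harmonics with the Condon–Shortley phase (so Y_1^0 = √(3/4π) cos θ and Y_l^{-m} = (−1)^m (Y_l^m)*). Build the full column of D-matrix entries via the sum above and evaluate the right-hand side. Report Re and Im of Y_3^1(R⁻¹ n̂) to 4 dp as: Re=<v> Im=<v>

Re=0.1624 Im=0.4134

Need the full column D^3_{m',1} for m'=−3..3 at α=3.817, β=0.6421, γ=1.8219.
cos(β/2)=0.948905, sin(β/2)=0.315563
d^3_{-3,1}: single k=4 term ⇒ +0.034581;  D = -0.033862-0.007017i
d^3_{-2,1}: k∈[3..4] ⇒ +0.169807 -0.009390 = +0.160418;  D = +0.142944-0.072806i
d^3_{-1,1}: k∈[2..4] ⇒ +0.484411 -0.071430 +0.000987 = +0.413968;  D = -0.170425+0.377260i
d^3_{0,1}: k∈[1..3] ⇒ +0.840988 -0.279022 +0.010286 = +0.572252;  D = -0.142189-0.554305i
d^3_{1,1}: k∈[0..2] ⇒ +0.730021 -0.645881 +0.053572 = +0.137712;  D = +0.110105+0.082714i
d^3_{2,1}: k∈[0..1] ⇒ -0.767713 +0.169807 = -0.597906;  D = +0.597616-0.018605i
d^3_{3,1}: single k=0 term ⇒ +0.312686;  D = +0.237835-0.202995i
Y_3^{m'}(θ=3.0372,φ=1.3576) and Σ D·Y over m':
  (-0.0339-0.0070i)·(-0.0003+0.0004i)  (+0.1429-0.0728i)·(+0.0100+0.0046i)  (-0.1704+0.3773i)·(+0.0281-0.1299i)  (-0.1422-0.5543i)·(-0.7221+0.0000i)  (+0.1101+0.0827i)·(-0.0281-0.1299i)  (+0.5976-0.0186i)·(+0.0100-0.0046i)  (+0.2378-0.2030i)·(+0.0003+0.0004i)
Y_3^1(R⁻¹ n̂) = +0.162375+0.413429i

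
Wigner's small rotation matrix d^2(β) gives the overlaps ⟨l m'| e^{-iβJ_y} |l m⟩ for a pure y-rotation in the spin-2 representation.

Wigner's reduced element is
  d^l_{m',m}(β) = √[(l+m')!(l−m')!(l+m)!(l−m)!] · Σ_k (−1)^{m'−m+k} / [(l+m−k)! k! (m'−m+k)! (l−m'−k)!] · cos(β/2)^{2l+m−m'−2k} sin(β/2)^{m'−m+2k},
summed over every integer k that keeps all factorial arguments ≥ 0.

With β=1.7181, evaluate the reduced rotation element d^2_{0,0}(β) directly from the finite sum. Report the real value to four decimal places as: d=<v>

d=-0.4677

d^2_{0,0}(β=1.7181) via Wigner's sum:
With c≡cos(β/2)=0.653157 and s≡sin(β/2)=0.757222, N=[2·2·2·2]^{1/2}=4.000000
The bounds max(0,m−m')=0 and min(l+m,l−m')=2 give 3 terms
  k=0: (−1)^0·4.0000/(4)·0.6532^4·0.7572^0 = +0.182000
  k=1: (−1)^1·4.0000/(1)·0.6532^2·0.7572^2 = -0.978458
  k=2: (−1)^2·4.0000/(4)·0.6532^0·0.7572^4 = +0.328771
d^2_{0,0}(1.7181) = +0.182000 -0.978458 +0.328771 = -0.467687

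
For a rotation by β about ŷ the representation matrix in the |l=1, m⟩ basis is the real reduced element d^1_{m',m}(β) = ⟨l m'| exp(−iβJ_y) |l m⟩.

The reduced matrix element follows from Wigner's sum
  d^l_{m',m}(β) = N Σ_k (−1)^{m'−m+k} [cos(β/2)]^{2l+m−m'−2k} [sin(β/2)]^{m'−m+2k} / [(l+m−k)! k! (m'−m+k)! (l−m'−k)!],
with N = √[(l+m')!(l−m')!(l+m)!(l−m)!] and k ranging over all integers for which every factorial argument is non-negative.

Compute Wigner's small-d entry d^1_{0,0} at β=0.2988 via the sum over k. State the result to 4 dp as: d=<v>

d^1_{0,0}(β=0.2988) via Wigner's sum:
Half-angle: c=0.988861, s=0.148845. N=√(1·1·1·1)=1.000000
k∈{0,1} keeps every argument non-negative
  k=0: (−1)^0·1.0000/(1)·0.9889^2·0.1488^0 = +0.977845
  k=1: (−1)^1·1.0000/(1)·0.9889^0·0.1488^2 = -0.022155
d^1_{0,0}(0.2988) = +0.977845 -0.022155 = +0.955690

d=0.9557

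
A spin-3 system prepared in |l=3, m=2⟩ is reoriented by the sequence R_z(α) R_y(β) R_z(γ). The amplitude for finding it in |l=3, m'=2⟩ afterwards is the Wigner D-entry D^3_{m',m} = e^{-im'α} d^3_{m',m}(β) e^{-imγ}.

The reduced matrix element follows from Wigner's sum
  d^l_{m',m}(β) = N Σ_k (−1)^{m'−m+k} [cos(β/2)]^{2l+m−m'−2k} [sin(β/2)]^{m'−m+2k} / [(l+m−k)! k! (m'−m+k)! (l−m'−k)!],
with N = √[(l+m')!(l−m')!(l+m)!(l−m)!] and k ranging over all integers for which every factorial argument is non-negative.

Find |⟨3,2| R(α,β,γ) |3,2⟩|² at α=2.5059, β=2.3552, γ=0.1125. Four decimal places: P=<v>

First d^3_{2,2}(β=2.3552), then the phase factors e^{-i(2)α} and e^{-i(2)γ}:
c=cos(2.3552/2)=0.383143, s=sin(2.3552/2)=0.923689; N=√[120·1·120·1]=120.000000
The bounds max(0,m−m')=0 and min(l+m,l−m')=1 give 2 terms
  k=0: (−1)^0·120.0000/(120)·0.3831^6·0.9237^0 = +0.003163
  k=1: (−1)^1·120.0000/(24)·0.3831^4·0.9237^2 = -0.091931
d^3_{2,2}(2.3552) = +0.003163 -0.091931 = -0.088768
|D^3_{2,2}|² = |d^3_{2,2}(β)|² = (-0.088768)² = 0.007880 (the z-rotation phases have unit modulus)

P=0.0079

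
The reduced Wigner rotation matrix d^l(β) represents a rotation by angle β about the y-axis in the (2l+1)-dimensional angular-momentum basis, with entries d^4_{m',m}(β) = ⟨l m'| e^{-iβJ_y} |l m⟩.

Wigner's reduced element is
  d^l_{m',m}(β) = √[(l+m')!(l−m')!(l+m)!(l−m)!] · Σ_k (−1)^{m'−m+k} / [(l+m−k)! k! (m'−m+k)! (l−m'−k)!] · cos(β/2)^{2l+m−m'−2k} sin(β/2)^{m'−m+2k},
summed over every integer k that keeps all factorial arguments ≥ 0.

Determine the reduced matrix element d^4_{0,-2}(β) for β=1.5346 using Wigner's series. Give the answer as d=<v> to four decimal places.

d=-0.3911

d^4_{0,-2}(β=1.5346) via Wigner's sum:
Half-angle: c=0.719788, s=0.694194. N=√(24·24·2·720)=910.735966
k: max(0,(-2)−(0))=0 … min(4+(-2),4−(0))=2
  k=0: (−1)^2·910.7360/(96)·0.7198^6·0.6942^2 = +0.635784
  k=1: (−1)^3·910.7360/(36)·0.7198^4·0.6942^4 = -1.577000
  k=2: (−1)^4·910.7360/(96)·0.7198^2·0.6942^6 = +0.550068
d^4_{0,-2}(1.5346) = +0.635784 -1.577000 +0.550068 = -0.391148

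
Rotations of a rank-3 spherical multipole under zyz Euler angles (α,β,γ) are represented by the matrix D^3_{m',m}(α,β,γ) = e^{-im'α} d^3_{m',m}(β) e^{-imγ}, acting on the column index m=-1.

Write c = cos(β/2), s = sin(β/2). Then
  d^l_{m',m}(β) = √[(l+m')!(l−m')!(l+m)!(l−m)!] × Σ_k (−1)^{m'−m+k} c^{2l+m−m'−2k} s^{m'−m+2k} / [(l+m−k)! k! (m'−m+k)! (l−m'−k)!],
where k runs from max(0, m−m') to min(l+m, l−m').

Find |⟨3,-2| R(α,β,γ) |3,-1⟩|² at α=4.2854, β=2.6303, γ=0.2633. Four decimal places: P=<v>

P=0.0080

Split into d^3_{-2,-1}(β=2.6303) × two z-phases.
c=cos(2.6303/2)=0.252871, s=sin(2.6303/2)=0.967500; N=√[1·120·2·24]=75.894664
k: max(0,(-1)−(-2))=1 … min(3+(-1),3−(-2))=2
  k=1: (−1)^0·75.8947/(24)·0.2529^5·0.9675^1 = +0.003163
  k=2: (−1)^1·75.8947/(12)·0.2529^3·0.9675^3 = -0.092614
d^3_{-2,-1}(2.6303) = +0.003163 -0.092614 = -0.089451
|D^3_{-2,-1}|² = |d^3_{-2,-1}(β)|² = (-0.089451)² = 0.008002 (the z-rotation phases have unit modulus)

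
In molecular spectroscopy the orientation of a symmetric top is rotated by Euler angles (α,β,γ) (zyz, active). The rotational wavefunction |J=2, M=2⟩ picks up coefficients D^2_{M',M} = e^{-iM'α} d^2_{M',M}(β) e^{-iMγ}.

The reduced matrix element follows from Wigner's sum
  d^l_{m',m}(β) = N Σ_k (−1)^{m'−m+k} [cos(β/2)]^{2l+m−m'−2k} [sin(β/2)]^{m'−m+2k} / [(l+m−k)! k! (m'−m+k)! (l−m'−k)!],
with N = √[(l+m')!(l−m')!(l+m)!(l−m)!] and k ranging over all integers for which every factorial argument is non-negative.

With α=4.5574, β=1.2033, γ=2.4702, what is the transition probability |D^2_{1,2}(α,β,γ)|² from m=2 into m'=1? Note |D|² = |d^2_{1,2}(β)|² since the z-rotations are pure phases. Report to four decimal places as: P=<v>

D^2_{1,2}(4.5574,1.2033,2.4702) = e^{-i·1·4.5574}·d^2_{1,2}(1.2033)·e^{-i·2·2.4702}. Compute d first:
Half-angle: c=0.824403, s=0.566004. N=√(6·1·24·1)=12.000000
k: max(0,(2)−(1))=1 … min(2+(2),2−(1))=1
  k=1: (−1)^0·12.0000/(6)·0.8244^3·0.5660^1 = +0.634260
d^2_{1,2}(1.2033) = +0.634260
|D^2_{1,2}|² = |d^2_{1,2}(β)|² = (+0.634260)² = 0.402286 (the z-rotation phases have unit modulus)

P=0.4023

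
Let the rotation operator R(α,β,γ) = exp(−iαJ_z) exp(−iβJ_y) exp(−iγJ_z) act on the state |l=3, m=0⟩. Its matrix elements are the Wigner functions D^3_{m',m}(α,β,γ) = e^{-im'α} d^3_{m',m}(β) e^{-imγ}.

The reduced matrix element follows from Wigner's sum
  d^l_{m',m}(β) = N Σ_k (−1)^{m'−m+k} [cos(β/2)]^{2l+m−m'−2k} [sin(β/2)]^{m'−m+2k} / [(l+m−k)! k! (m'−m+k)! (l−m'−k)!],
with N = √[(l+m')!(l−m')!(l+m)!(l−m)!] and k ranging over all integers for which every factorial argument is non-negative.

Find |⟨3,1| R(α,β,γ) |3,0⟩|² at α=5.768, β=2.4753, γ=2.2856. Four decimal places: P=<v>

D^3_{1,0}(5.768,2.4753,2.2856) = e^{-i·1·5.768}·d^3_{1,0}(2.4753)·e^{-i·0·2.2856}. Compute d first:
With c≡cos(β/2)=0.327018 and s≡sin(β/2)=0.945018, N=[24·2·6·6]^{1/2}=41.569219
k∈{0,1,2} keeps every argument non-negative
  k=0: (−1)^1·41.5692/(12)·0.3270^5·0.9450^1 = -0.012243
  k=1: (−1)^2·41.5692/(4)·0.3270^3·0.9450^3 = +0.306724
  k=2: (−1)^3·41.5692/(12)·0.3270^1·0.9450^5 = -0.853813
d^3_{1,0}(2.4753) = -0.012243 +0.306724 -0.853813 = -0.559333
|D^3_{1,0}|² = |d^3_{1,0}(β)|² = (-0.559333)² = 0.312853 (the z-rotation phases have unit modulus)

P=0.3129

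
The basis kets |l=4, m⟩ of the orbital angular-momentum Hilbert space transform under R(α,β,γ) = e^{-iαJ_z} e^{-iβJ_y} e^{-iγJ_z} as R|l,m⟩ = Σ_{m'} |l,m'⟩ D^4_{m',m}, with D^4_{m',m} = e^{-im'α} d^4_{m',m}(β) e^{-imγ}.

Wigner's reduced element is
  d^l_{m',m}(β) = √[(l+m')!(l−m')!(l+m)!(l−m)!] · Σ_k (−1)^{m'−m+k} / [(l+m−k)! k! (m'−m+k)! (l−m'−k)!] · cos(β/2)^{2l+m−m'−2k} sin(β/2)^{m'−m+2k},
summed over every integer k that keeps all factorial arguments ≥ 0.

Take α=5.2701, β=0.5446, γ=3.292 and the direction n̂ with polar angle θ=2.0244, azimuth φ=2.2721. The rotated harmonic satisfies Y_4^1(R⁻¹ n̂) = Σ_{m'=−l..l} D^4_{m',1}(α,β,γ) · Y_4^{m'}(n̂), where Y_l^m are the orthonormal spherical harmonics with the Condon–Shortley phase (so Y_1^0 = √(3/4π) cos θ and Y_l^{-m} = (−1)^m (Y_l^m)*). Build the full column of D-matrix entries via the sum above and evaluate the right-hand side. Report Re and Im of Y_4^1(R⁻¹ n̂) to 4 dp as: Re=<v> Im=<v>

Re=0.4086 Im=0.0352

Need the full column D^4_{m',1} for m'=−4..4 at α=5.2701, β=0.5446, γ=3.292.
cos(β/2)=0.963155, sin(β/2)=0.268947
d^4_{-4,1}: single k=5 term ⇒ +0.009408;  D = +0.004590-0.008213i
d^4_{-3,1}: k∈[4..5] ⇒ +0.059563 -0.002787 = +0.056776;  D = +0.056710-0.002728i
d^4_{-2,1}: k∈[3..5] ⇒ +0.228033 -0.026671 +0.000416 = +0.201778;  D = +0.114894+0.165873i
d^4_{-1,1}: k∈[2..5] ⇒ +0.577446 -0.135075 +0.005266 -0.000027 = +0.447610;  D = -0.177314+0.410992i
d^4_{0,1}: k∈[1..4] ⇒ +0.924816 -0.432662 +0.033736 -0.000438 = +0.525451;  D = -0.519519+0.078734i
d^4_{1,1}: k∈[0..3] ⇒ +0.740575 -0.866169 +0.135075 -0.003511 = +0.005970;  D = -0.003883-0.004535i
d^4_{2,1}: k∈[0..2] ⇒ -0.877357 +0.342049 -0.017780 = -0.553088;  D = -0.166071+0.527567i
d^4_{3,1}: k∈[0..1] ⇒ +0.458334 -0.059563 = +0.398771;  D = +0.386102-0.099717i
d^4_{4,1}: single k=0 term ⇒ -0.120664;  D = -0.087433-0.083158i
Y_4^{m'}(θ=2.0244,φ=2.2721) and Σ D·Y over m':
  (+0.0046-0.0082i)·(-0.2727-0.0954i)  (+0.0567-0.0027i)·(-0.3431+0.2024i)  (+0.1149+0.1659i)·(-0.0156+0.0917i)  (-0.1773+0.4110i)·(-0.1991-0.2357i)  (-0.5195+0.0787i)·(-0.1555+0.0000i)  (-0.0039-0.0045i)·(+0.1991-0.2357i)  (-0.1661+0.5276i)·(-0.0156-0.0917i)  (+0.3861-0.0997i)·(+0.3431+0.2024i)  (-0.0874-0.0832i)·(-0.2727+0.0954i)
Y_4^1(R⁻¹ n̂) = +0.408595+0.035230i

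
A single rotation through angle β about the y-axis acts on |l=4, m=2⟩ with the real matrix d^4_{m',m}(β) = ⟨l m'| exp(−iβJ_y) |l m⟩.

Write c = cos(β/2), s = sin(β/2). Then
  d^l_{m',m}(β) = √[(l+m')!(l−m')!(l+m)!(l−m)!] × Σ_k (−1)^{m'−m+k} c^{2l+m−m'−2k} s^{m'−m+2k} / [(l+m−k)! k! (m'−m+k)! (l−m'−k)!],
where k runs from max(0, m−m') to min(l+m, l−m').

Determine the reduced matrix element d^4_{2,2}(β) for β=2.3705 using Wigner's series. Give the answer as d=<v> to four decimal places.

d^4_{2,2}(β=2.3705) via Wigner's sum:
With c≡cos(β/2)=0.376065 and s≡sin(β/2)=0.926593, N=[720·2·720·2]^{1/2}=1440.000000
k∈{0,1,2} keeps every argument non-negative
  k=0: (−1)^0·1440.0000/(1440)·0.3761^8·0.9266^0 = +0.000400
  k=1: (−1)^1·1440.0000/(120)·0.3761^6·0.9266^2 = -0.029143
  k=2: (−1)^2·1440.0000/(96)·0.3761^4·0.9266^4 = +0.221157
d^4_{2,2}(2.3705) = +0.000400 -0.029143 +0.221157 = +0.192414

d=0.1924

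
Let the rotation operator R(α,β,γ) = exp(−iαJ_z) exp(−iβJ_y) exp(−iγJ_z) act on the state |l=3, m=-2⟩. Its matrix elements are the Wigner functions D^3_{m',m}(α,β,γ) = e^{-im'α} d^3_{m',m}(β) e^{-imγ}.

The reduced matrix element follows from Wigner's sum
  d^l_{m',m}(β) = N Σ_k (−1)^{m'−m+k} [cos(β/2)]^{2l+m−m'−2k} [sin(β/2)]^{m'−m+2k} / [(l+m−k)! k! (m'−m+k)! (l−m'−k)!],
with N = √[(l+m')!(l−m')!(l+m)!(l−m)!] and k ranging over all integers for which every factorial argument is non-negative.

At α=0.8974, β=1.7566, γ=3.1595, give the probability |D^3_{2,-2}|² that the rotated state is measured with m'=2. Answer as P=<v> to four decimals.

Split into d^3_{2,-2}(β=1.7566) × two z-phases.
Half-angle: c=0.638460, s=0.769655. N=√(120·1·1·120)=120.000000
k: max(0,(-2)−(2))=0 … min(3+(-2),3−(2))=1
  k=0: (−1)^4·120.0000/(24)·0.6385^2·0.7697^4 = +0.715190
  k=1: (−1)^5·120.0000/(120)·0.6385^0·0.7697^6 = -0.207862
d^3_{2,-2}(1.7566) = +0.715190 -0.207862 = +0.507328
|D^3_{2,-2}|² = |d^3_{2,-2}(β)|² = (+0.507328)² = 0.257382 (the z-rotation phases have unit modulus)

P=0.2574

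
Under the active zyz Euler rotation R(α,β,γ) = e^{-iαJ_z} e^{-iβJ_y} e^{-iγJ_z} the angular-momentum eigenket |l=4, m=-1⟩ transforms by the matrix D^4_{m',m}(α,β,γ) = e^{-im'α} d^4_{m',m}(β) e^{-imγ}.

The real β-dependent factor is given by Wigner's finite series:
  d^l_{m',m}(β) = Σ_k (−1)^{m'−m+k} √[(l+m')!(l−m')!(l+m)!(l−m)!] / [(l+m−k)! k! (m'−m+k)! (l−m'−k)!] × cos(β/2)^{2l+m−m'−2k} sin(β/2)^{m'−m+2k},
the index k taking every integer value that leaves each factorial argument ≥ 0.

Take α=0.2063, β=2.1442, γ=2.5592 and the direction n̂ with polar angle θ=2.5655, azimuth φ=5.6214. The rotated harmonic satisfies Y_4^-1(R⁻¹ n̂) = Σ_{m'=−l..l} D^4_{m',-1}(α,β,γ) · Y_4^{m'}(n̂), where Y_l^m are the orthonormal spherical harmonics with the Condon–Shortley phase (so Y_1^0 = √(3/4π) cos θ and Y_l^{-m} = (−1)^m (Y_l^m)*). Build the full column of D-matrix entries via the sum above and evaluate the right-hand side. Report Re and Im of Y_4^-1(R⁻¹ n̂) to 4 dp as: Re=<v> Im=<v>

Need the full column D^4_{m',-1} for m'=−4..4 at α=0.2063, β=2.1442, γ=2.5592.
cos(β/2)=0.478281, sin(β/2)=0.878207
d^4_{-4,-1}: single k=3 term ⇒ +0.126853;  D = -0.123132-0.030499i
d^4_{-3,-1}: k∈[2..3] ⇒ +0.073276 -0.411755 = -0.338479;  D = +0.338253+0.012354i
d^4_{-2,-1}: k∈[1..3] ⇒ +0.021331 -0.359594 +0.808255 = +0.469992;  D = -0.463234+0.079418i
d^4_{-1,-1}: k∈[0..3] ⇒ +0.002738 -0.138479 +0.933773 -1.049415 = -0.251383;  D = +0.233813-0.092330i
d^4_{0,-1}: k∈[0..3] ⇒ -0.022485 +0.454855 -1.533557 +0.861739 = -0.239448;  D = +0.199975-0.131702i
d^4_{1,-1}: k∈[0..3] ⇒ +0.092319 -0.933773 +1.574122 -0.353814 = +0.378855;  D = -0.267007+0.268772i
d^4_{2,-1}: k∈[0..2] ⇒ -0.239729 +1.212383 -0.817518 = +0.155136;  D = -0.084473+0.130121i
d^4_{3,-1}: k∈[0..1] ⇒ +0.411755 -0.832947 = -0.421192;  D = +0.152115-0.392765i
d^4_{4,-1}: single k=0 term ⇒ -0.427689;  D = +0.069491-0.422005i
Y_4^{m'}(θ=2.5655,φ=5.6214) and Σ D·Y over m':
  (-0.1231-0.0305i)·(-0.0343+0.0185i)  (+0.3383+0.0124i)·(+0.0683-0.1553i)  (-0.4632+0.0794i)·(+0.0953+0.3776i)  (+0.2338-0.0923i)·(-0.3278-0.2554i)  (+0.2000-0.1317i)·(-0.0834+0.0000i)  (-0.2670+0.2688i)·(+0.3278-0.2554i)  (-0.0845+0.1301i)·(+0.0953-0.3776i)  (+0.1521-0.3928i)·(-0.0683-0.1553i)  (+0.0695-0.4220i)·(-0.0343-0.0185i)
Y_4^-1(R⁻¹ n̂) = -0.220599-0.021723i

Re=-0.2206 Im=-0.0217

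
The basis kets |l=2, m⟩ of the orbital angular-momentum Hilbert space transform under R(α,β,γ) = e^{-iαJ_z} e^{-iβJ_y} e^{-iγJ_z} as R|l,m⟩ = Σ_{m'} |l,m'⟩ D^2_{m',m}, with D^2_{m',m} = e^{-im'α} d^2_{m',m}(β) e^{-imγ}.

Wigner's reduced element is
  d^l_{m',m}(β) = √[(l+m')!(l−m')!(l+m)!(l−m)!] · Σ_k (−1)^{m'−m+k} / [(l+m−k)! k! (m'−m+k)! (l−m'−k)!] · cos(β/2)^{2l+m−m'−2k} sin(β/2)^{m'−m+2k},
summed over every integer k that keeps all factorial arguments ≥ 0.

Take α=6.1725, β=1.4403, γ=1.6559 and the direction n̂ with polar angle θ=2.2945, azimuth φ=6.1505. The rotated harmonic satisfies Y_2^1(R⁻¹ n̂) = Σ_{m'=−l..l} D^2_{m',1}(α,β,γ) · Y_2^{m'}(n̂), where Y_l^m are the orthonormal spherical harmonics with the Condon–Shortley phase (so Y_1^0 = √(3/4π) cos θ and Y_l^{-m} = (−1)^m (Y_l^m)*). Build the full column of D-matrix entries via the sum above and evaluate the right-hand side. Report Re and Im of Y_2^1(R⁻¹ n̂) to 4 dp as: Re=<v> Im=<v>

Need the full column D^2_{m',1} for m'=−2..2 at α=6.1725, β=1.4403, γ=1.6559.
cos(β/2)=0.751707, sin(β/2)=0.659497
d^2_{-2,1}: single k=3 term ⇒ +0.431239;  D = -0.130104-0.411144i
d^2_{-1,1}: k∈[2..3] ⇒ +0.737300 -0.189170 = +0.548130;  D = -0.106634-0.537658i
d^2_{0,1}: k∈[1..2] ⇒ +0.686174 -0.528157 = +0.158016;  D = -0.013432-0.157445i
d^2_{1,1}: k∈[0..1] ⇒ +0.319296 -0.737300 = -0.418004;  D = -0.010692+0.417867i
d^2_{2,1}: single k=0 term ⇒ -0.560259;  D = -0.076109+0.555065i
Y_2^{m'}(θ=2.2945,φ=6.1505) and Σ D·Y over m':
  (-0.1301-0.4111i)·(+0.2093+0.0569i)  (-0.1066-0.5377i)·(-0.3800-0.0507i)  (-0.0134-0.1574i)·(+0.0995+0.0000i)  (-0.0107+0.4179i)·(+0.3800-0.0507i)  (-0.0761+0.5551i)·(+0.2093-0.0569i)
Y_2^1(R⁻¹ n̂) = +0.040846+0.380411i

Re=0.0408 Im=0.3804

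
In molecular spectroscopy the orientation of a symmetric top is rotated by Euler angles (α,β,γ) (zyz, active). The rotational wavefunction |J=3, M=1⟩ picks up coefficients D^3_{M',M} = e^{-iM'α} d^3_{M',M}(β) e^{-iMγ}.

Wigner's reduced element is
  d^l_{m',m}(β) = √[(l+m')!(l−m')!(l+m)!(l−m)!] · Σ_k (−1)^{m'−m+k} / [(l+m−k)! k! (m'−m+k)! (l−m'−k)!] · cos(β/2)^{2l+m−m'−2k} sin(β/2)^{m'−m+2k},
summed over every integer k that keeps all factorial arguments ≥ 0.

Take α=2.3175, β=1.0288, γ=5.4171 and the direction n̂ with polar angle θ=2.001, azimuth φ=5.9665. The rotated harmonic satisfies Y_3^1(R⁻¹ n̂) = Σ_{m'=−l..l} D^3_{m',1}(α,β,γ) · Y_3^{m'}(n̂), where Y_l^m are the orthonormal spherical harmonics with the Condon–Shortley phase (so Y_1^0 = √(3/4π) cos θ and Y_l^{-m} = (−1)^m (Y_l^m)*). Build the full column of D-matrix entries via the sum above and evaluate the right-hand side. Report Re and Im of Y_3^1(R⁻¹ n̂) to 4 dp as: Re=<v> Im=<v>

Re=-0.2943 Im=0.3173

Need the full column D^3_{m',1} for m'=−3..3 at α=2.3175, β=1.0288, γ=5.4171.
cos(β/2)=0.870588, sin(β/2)=0.492013
d^3_{-3,1}: single k=4 term ⇒ +0.172019;  D = +0.006088+0.171911i
d^3_{-2,1}: k∈[3..4] ⇒ +0.497046 -0.079377 = +0.417669;  D = +0.296309-0.294361i
d^3_{-1,1}: k∈[2..4] ⇒ +0.834362 -0.355321 +0.014186 = +0.493227;  D = -0.492793-0.020706i
d^3_{0,1}: k∈[1..3] ⇒ +0.852374 -0.816730 +0.086953 = +0.122597;  D = +0.079420+0.093394i
d^3_{1,1}: k∈[0..2] ⇒ +0.435388 -1.112483 +0.266490 = -0.410605;  D = -0.048902+0.407682i
d^3_{2,1}: k∈[0..1] ⇒ -0.778108 +0.497046 = -0.281062;  D = +0.227548-0.164977i
d^3_{3,1}: single k=0 term ⇒ +0.538578;  D = +0.528185+0.105294i
Y_3^{m'}(θ=2.001,φ=5.9665) and Σ D·Y over m':
  (+0.0061+0.1719i)·(+0.1822+0.2548i)  (+0.2963-0.2944i)·(-0.2838-0.2084i)  (-0.4928-0.0207i)·(-0.0364-0.0119i)  (+0.0794+0.0934i)·(+0.3316+0.0000i)  (-0.0489+0.4077i)·(+0.0364-0.0119i)  (+0.2275-0.1650i)·(-0.2838+0.2084i)  (+0.5282+0.1053i)·(-0.1822+0.2548i)
Y_3^1(R⁻¹ n̂) = -0.294299+0.317312i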